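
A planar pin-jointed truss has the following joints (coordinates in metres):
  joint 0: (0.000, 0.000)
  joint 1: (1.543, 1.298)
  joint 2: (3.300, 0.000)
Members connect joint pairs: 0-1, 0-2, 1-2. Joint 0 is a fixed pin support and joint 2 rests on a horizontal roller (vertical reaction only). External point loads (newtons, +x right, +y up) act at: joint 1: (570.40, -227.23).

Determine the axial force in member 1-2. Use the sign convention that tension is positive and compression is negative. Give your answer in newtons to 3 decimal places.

-556.388

N=3 nodes, M=3 members, R=3 reactions → 2N=6, M+R=6
member 0 (0-1): L=2.0163, (cx,cy)=(0.7652,0.6437)
member 1 (0-2): L=3.3000, (cx,cy)=(1.0000,0.0000)
member 2 (1-2): L=2.1845, (cx,cy)=(0.8043,-0.5942)
solve A·x = −loads:
  F[0-1] = +160.5847 N (tension)
  F[0-2] = +447.5133 N (tension)
  F[1-2] = -556.3879 N (compression)
  Rx@0 = -570.4000 N
  Ry@0 = -103.3746 N
  Ry@2 = +330.6046 N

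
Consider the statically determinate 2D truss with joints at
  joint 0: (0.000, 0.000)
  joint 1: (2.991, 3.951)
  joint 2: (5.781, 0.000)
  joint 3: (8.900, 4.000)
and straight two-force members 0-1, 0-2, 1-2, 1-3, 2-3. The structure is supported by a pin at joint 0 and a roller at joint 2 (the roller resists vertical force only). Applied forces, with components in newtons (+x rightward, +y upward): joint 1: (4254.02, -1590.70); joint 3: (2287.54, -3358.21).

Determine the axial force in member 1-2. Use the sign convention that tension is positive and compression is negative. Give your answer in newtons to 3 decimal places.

-8672.290

N=4 nodes, M=5 members, R=3 reactions → 2N=8, M+R=8
member 0 (0-1): L=4.9554, (cx,cy)=(0.6036,0.7973)
member 1 (0-2): L=5.7810, (cx,cy)=(1.0000,0.0000)
member 2 (1-2): L=4.8368, (cx,cy)=(0.5768,-0.8169)
member 3 (1-3): L=5.9092, (cx,cy)=(1.0000,0.0083)
member 4 (2-3): L=5.0723, (cx,cy)=(0.6149,0.7886)
solve A·x = −loads:
  F[0-1] = +6941.3122 N (tension)
  F[0-2] = +2351.9373 N (tension)
  F[1-2] = -8672.2901 N (compression)
  F[1-3] = +4938.2035 N (tension)
  F[2-3] = -4310.3821 N (compression)
  Rx@0 = -6541.5600 N
  Ry@0 = -5534.3361 N
  Ry@2 = +10483.2461 N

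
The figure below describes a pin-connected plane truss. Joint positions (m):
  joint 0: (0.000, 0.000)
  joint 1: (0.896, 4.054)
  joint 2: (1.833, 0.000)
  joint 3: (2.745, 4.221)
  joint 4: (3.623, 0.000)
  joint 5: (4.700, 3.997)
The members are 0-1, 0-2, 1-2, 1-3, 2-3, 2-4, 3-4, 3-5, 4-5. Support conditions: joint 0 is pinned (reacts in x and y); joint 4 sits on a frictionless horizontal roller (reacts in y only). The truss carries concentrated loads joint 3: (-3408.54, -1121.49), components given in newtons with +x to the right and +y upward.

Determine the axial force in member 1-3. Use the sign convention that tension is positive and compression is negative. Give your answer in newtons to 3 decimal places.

-1886.842

N=6 nodes, M=9 members, R=3 reactions → 2N=12, M+R=12
member 0 (0-1): L=4.1518, (cx,cy)=(0.2158,0.9764)
member 1 (0-2): L=1.8330, (cx,cy)=(1.0000,0.0000)
member 2 (1-2): L=4.1609, (cx,cy)=(0.2252,-0.9743)
member 3 (1-3): L=1.8565, (cx,cy)=(0.9959,0.0900)
member 4 (2-3): L=4.3184, (cx,cy)=(0.2112,0.9774)
member 5 (2-4): L=1.7900, (cx,cy)=(1.0000,0.0000)
member 6 (3-4): L=4.3113, (cx,cy)=(0.2036,-0.9790)
member 7 (3-5): L=1.9678, (cx,cy)=(0.9935,-0.1138)
member 8 (4-5): L=4.1396, (cx,cy)=(0.2602,0.9656)
solve A·x = −loads:
  F[0-1] = -4345.3186 N (compression)
  F[0-2] = -2470.7846 N (compression)
  F[1-2] = +4180.5792 N (tension)
  F[1-3] = -1886.8417 N (compression)
  F[2-3] = -4167.1877 N (compression)
  F[2-4] = -649.2820 N (compression)
  F[3-4] = +3188.2473 N (tension)
  F[3-5] = -0.0000 N (compression)
  F[4-5] = +0.0000 N (tension)
  Rx@0 = +3408.5400 N
  Ry@0 = +4242.9245 N
  Ry@4 = -3121.4345 N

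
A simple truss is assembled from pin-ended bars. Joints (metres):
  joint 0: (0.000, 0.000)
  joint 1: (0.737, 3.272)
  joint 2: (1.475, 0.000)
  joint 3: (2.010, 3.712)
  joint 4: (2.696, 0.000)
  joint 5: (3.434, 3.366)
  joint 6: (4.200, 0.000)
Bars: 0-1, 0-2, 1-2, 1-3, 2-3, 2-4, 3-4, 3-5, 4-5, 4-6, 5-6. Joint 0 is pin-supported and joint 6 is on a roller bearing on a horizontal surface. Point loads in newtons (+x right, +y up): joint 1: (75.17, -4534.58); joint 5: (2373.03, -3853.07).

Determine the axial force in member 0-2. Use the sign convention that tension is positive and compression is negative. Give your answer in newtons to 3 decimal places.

3007.081

N=7 nodes, M=11 members, R=3 reactions → 2N=14, M+R=14
member 0 (0-1): L=3.3540, (cx,cy)=(0.2197,0.9756)
member 1 (0-2): L=1.4750, (cx,cy)=(1.0000,0.0000)
member 2 (1-2): L=3.3542, (cx,cy)=(0.2200,-0.9755)
member 3 (1-3): L=1.3469, (cx,cy)=(0.9451,0.3267)
member 4 (2-3): L=3.7504, (cx,cy)=(0.1427,0.9898)
member 5 (2-4): L=1.2210, (cx,cy)=(1.0000,0.0000)
member 6 (3-4): L=3.7749, (cx,cy)=(0.1817,-0.9833)
member 7 (3-5): L=1.4654, (cx,cy)=(0.9717,-0.2361)
member 8 (4-5): L=3.4460, (cx,cy)=(0.2142,0.9768)
member 9 (4-6): L=1.5040, (cx,cy)=(1.0000,0.0000)
member 10 (5-6): L=3.4521, (cx,cy)=(0.2219,-0.9751)
solve A·x = −loads:
  F[0-1] = -2543.3845 N (compression)
  F[0-2] = +3007.0813 N (tension)
  F[1-2] = -2161.1212 N (compression)
  F[1-3] = -167.7590 N (compression)
  F[2-3] = +2129.9458 N (tension)
  F[2-4] = +2227.7416 N (tension)
  F[3-4] = -2223.8899 N (compression)
  F[3-5] = +565.4193 N (tension)
  F[4-5] = +2238.8047 N (tension)
  F[4-6] = +1344.1250 N (tension)
  F[5-6] = -6057.4400 N (compression)
  Rx@0 = -2448.2000 N
  Ry@0 = +2481.2207 N
  Ry@6 = +5906.4293 N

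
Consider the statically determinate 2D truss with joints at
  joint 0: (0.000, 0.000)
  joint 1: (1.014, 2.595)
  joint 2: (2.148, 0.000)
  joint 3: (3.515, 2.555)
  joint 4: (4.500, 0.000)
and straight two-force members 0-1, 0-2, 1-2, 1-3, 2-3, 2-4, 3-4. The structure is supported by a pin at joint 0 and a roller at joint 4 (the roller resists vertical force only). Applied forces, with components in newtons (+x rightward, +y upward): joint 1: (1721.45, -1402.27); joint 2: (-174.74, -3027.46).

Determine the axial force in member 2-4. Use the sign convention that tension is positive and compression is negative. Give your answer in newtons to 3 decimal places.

N=5 nodes, M=7 members, R=3 reactions → 2N=10, M+R=10
member 0 (0-1): L=2.7861, (cx,cy)=(0.3640,0.9314)
member 1 (0-2): L=2.1480, (cx,cy)=(1.0000,0.0000)
member 2 (1-2): L=2.8320, (cx,cy)=(0.4004,-0.9163)
member 3 (1-3): L=2.5013, (cx,cy)=(0.9999,-0.0160)
member 4 (2-3): L=2.8977, (cx,cy)=(0.4718,0.8817)
member 5 (2-4): L=2.3520, (cx,cy)=(1.0000,0.0000)
member 6 (3-4): L=2.7383, (cx,cy)=(0.3597,-0.9331)
solve A·x = −loads:
  F[0-1] = -1799.3451 N (compression)
  F[0-2] = +2201.5865 N (tension)
  F[1-2] = +342.5316 N (tension)
  F[1-3] = -2513.8078 N (compression)
  F[2-3] = +3077.5692 N (tension)
  F[2-4] = +1061.6367 N (tension)
  F[3-4] = -2951.3427 N (compression)
  Rx@0 = -1546.7100 N
  Ry@0 = +1675.9414 N
  Ry@4 = +2753.7886 N

1061.637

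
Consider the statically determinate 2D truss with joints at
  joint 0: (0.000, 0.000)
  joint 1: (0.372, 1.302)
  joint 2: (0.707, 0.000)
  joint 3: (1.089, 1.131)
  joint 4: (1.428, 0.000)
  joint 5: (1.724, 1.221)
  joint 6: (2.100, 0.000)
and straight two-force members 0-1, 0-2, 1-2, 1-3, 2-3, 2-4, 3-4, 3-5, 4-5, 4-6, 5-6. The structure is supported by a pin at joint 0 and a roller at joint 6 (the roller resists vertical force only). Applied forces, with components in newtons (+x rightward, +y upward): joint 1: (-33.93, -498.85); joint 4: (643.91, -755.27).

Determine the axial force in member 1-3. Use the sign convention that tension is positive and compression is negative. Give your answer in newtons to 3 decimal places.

-222.638

N=7 nodes, M=11 members, R=3 reactions → 2N=14, M+R=14
member 0 (0-1): L=1.3541, (cx,cy)=(0.2747,0.9615)
member 1 (0-2): L=0.7070, (cx,cy)=(1.0000,0.0000)
member 2 (1-2): L=1.3444, (cx,cy)=(0.2492,-0.9685)
member 3 (1-3): L=0.7371, (cx,cy)=(0.9727,-0.2320)
member 4 (2-3): L=1.1938, (cx,cy)=(0.3200,0.9474)
member 5 (2-4): L=0.7210, (cx,cy)=(1.0000,0.0000)
member 6 (3-4): L=1.1807, (cx,cy)=(0.2871,-0.9579)
member 7 (3-5): L=0.6413, (cx,cy)=(0.9901,0.1403)
member 8 (4-5): L=1.2564, (cx,cy)=(0.2356,0.9719)
member 9 (4-6): L=0.6720, (cx,cy)=(1.0000,0.0000)
member 10 (5-6): L=1.2776, (cx,cy)=(0.2943,-0.9557)
solve A·x = −loads:
  F[0-1] = -700.1441 N (compression)
  F[0-2] = +802.3244 N (tension)
  F[1-2] = +233.3656 N (tension)
  F[1-3] = -222.6384 N (compression)
  F[2-3] = -238.5476 N (compression)
  F[2-4] = +936.8085 N (tension)
  F[3-4] = +133.0297 N (tension)
  F[3-5] = -334.4023 N (compression)
  F[4-5] = +646.0269 N (tension)
  F[4-6] = +178.8894 N (tension)
  F[5-6] = -607.8349 N (compression)
  Rx@0 = -609.9800 N
  Ry@0 = +673.2053 N
  Ry@6 = +580.9147 N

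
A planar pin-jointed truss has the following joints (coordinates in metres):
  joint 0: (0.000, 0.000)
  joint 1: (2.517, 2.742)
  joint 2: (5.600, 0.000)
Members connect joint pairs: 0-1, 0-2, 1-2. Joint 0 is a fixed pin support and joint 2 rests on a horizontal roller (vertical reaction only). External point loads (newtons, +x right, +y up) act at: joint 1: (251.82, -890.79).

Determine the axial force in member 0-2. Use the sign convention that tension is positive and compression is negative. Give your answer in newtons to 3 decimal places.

N=3 nodes, M=3 members, R=3 reactions → 2N=6, M+R=6
member 0 (0-1): L=3.7221, (cx,cy)=(0.6762,0.7367)
member 1 (0-2): L=5.6000, (cx,cy)=(1.0000,0.0000)
member 2 (1-2): L=4.1259, (cx,cy)=(0.7472,-0.6646)
solve A·x = −loads:
  F[0-1] = -498.3264 N (compression)
  F[0-2] = +588.8060 N (tension)
  F[1-2] = -787.9932 N (compression)
  Rx@0 = -251.8200 N
  Ry@0 = +367.1098 N
  Ry@2 = +523.6802 N

588.806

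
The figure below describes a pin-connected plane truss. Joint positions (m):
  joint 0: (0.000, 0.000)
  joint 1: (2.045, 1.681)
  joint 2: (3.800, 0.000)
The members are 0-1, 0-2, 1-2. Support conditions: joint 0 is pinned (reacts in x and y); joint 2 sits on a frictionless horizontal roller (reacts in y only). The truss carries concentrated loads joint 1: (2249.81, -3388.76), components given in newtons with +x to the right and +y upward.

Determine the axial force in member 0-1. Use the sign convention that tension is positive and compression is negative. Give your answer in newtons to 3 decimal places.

-897.358

N=3 nodes, M=3 members, R=3 reactions → 2N=6, M+R=6
member 0 (0-1): L=2.6472, (cx,cy)=(0.7725,0.6350)
member 1 (0-2): L=3.8000, (cx,cy)=(1.0000,0.0000)
member 2 (1-2): L=2.4302, (cx,cy)=(0.7222,-0.6917)
solve A·x = −loads:
  F[0-1] = -897.3582 N (compression)
  F[0-2] = +2943.0263 N (tension)
  F[1-2] = -4075.2651 N (compression)
  Rx@0 = -2249.8100 N
  Ry@0 = +569.8272 N
  Ry@2 = +2818.9328 N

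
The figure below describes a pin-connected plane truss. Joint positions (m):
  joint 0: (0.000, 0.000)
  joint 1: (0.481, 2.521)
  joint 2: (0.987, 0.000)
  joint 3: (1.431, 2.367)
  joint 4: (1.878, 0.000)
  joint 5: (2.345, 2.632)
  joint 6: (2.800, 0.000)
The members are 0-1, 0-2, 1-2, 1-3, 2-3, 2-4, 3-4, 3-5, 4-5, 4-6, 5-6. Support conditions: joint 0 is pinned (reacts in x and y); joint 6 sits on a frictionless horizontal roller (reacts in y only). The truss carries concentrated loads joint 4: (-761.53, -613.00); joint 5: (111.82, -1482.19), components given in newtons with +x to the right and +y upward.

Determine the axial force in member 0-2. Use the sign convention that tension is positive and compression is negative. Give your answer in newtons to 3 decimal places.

-585.297

N=7 nodes, M=11 members, R=3 reactions → 2N=14, M+R=14
member 0 (0-1): L=2.5665, (cx,cy)=(0.1874,0.9823)
member 1 (0-2): L=0.9870, (cx,cy)=(1.0000,0.0000)
member 2 (1-2): L=2.5713, (cx,cy)=(0.1968,-0.9804)
member 3 (1-3): L=0.9624, (cx,cy)=(0.9871,-0.1600)
member 4 (2-3): L=2.4083, (cx,cy)=(0.1844,0.9829)
member 5 (2-4): L=0.8910, (cx,cy)=(1.0000,0.0000)
member 6 (3-4): L=2.4088, (cx,cy)=(0.1856,-0.9826)
member 7 (3-5): L=0.9516, (cx,cy)=(0.9604,0.2785)
member 8 (4-5): L=2.6731, (cx,cy)=(0.1747,0.9846)
member 9 (4-6): L=0.9220, (cx,cy)=(1.0000,0.0000)
member 10 (5-6): L=2.6710, (cx,cy)=(0.1703,-0.9854)
solve A·x = −loads:
  F[0-1] = -343.6872 N (compression)
  F[0-2] = -585.2974 N (compression)
  F[1-2] = +366.9185 N (tension)
  F[1-3] = -138.4016 N (compression)
  F[2-3] = -366.0180 N (compression)
  F[2-4] = -445.6113 N (compression)
  F[3-4] = +268.6346 N (tension)
  F[3-5] = -264.4067 N (compression)
  F[4-5] = +354.4826 N (tension)
  F[4-6] = +303.8392 N (tension)
  F[5-6] = -1783.6621 N (compression)
  Rx@0 = +649.7100 N
  Ry@0 = +337.5972 N
  Ry@6 = +1757.5928 N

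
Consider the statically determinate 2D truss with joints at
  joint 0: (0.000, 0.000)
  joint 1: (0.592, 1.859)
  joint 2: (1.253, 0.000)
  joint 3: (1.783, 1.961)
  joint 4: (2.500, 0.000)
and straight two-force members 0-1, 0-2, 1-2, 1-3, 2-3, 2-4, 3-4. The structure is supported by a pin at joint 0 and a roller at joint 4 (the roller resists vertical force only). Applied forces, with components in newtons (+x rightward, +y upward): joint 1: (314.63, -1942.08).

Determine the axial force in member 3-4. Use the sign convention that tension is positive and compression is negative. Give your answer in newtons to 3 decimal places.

N=5 nodes, M=7 members, R=3 reactions → 2N=10, M+R=10
member 0 (0-1): L=1.9510, (cx,cy)=(0.3034,0.9529)
member 1 (0-2): L=1.2530, (cx,cy)=(1.0000,0.0000)
member 2 (1-2): L=1.9730, (cx,cy)=(0.3350,-0.9422)
member 3 (1-3): L=1.1954, (cx,cy)=(0.9964,0.0853)
member 4 (2-3): L=2.0314, (cx,cy)=(0.2609,0.9654)
member 5 (2-4): L=1.2470, (cx,cy)=(1.0000,0.0000)
member 6 (3-4): L=2.0880, (cx,cy)=(0.3434,-0.9392)
solve A·x = −loads:
  F[0-1] = -1310.0009 N (compression)
  F[0-2] = +712.1319 N (tension)
  F[1-2] = -777.4536 N (compression)
  F[1-3] = -453.3230 N (compression)
  F[2-3] = +758.8080 N (tension)
  F[2-4] = +253.6898 N (tension)
  F[3-4] = -738.7674 N (compression)
  Rx@0 = -314.6300 N
  Ry@0 = +1248.2366 N
  Ry@4 = +693.8434 N

-738.767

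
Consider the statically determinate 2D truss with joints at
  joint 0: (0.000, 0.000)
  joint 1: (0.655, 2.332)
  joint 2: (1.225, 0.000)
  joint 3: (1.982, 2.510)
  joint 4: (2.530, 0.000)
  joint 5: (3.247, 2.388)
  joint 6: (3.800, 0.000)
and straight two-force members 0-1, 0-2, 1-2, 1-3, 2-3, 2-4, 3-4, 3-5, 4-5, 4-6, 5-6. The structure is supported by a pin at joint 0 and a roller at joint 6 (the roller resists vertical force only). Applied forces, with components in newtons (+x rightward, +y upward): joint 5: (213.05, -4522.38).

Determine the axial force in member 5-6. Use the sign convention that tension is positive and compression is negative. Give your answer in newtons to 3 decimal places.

-4103.944

N=7 nodes, M=11 members, R=3 reactions → 2N=14, M+R=14
member 0 (0-1): L=2.4222, (cx,cy)=(0.2704,0.9627)
member 1 (0-2): L=1.2250, (cx,cy)=(1.0000,0.0000)
member 2 (1-2): L=2.4007, (cx,cy)=(0.2374,-0.9714)
member 3 (1-3): L=1.3389, (cx,cy)=(0.9911,0.1329)
member 4 (2-3): L=2.6217, (cx,cy)=(0.2887,0.9574)
member 5 (2-4): L=1.3050, (cx,cy)=(1.0000,0.0000)
member 6 (3-4): L=2.5691, (cx,cy)=(0.2133,-0.9770)
member 7 (3-5): L=1.2709, (cx,cy)=(0.9954,-0.0960)
member 8 (4-5): L=2.4933, (cx,cy)=(0.2876,0.9578)
member 9 (4-6): L=1.2700, (cx,cy)=(1.0000,0.0000)
member 10 (5-6): L=2.4512, (cx,cy)=(0.2256,-0.9742)
solve A·x = −loads:
  F[0-1] = -544.5265 N (compression)
  F[0-2] = +360.2959 N (tension)
  F[1-2] = +502.8537 N (tension)
  F[1-3] = -269.0293 N (compression)
  F[2-3] = -510.2057 N (compression)
  F[2-4] = +627.0118 N (tension)
  F[3-4] = +589.8735 N (tension)
  F[3-5] = -542.2876 N (compression)
  F[4-5] = -601.7147 N (compression)
  F[4-6] = +925.8674 N (tension)
  F[5-6] = -4103.9435 N (compression)
  Rx@0 = -213.0500 N
  Ry@0 = +524.2402 N
  Ry@6 = +3998.1398 N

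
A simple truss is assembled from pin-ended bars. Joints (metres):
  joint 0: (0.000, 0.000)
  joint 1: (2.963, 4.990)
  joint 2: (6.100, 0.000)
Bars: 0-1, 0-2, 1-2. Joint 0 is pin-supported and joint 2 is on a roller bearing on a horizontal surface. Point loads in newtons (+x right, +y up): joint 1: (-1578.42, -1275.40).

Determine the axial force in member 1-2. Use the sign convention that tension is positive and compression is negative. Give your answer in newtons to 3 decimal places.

793.393

N=3 nodes, M=3 members, R=3 reactions → 2N=6, M+R=6
member 0 (0-1): L=5.8034, (cx,cy)=(0.5106,0.8598)
member 1 (0-2): L=6.1000, (cx,cy)=(1.0000,0.0000)
member 2 (1-2): L=5.8941, (cx,cy)=(0.5322,-0.8466)
solve A·x = −loads:
  F[0-1] = -2264.4773 N (compression)
  F[0-2] = -422.2625 N (compression)
  F[1-2] = +793.3929 N (tension)
  Rx@0 = +1578.4200 N
  Ry@0 = +1947.0894 N
  Ry@2 = -671.6894 N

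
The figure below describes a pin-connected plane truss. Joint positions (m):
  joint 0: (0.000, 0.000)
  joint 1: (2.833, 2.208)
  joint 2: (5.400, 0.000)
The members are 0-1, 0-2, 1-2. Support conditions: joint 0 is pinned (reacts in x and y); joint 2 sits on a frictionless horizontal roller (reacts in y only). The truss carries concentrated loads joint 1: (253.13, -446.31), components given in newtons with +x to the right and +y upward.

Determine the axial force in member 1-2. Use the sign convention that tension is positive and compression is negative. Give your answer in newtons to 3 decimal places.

N=3 nodes, M=3 members, R=3 reactions → 2N=6, M+R=6
member 0 (0-1): L=3.5918, (cx,cy)=(0.7887,0.6147)
member 1 (0-2): L=5.4000, (cx,cy)=(1.0000,0.0000)
member 2 (1-2): L=3.3860, (cx,cy)=(0.7581,-0.6521)
solve A·x = −loads:
  F[0-1] = -176.7612 N (compression)
  F[0-2] = +392.5481 N (tension)
  F[1-2] = -517.7849 N (compression)
  Rx@0 = -253.1300 N
  Ry@0 = +108.6605 N
  Ry@2 = +337.6495 N

-517.785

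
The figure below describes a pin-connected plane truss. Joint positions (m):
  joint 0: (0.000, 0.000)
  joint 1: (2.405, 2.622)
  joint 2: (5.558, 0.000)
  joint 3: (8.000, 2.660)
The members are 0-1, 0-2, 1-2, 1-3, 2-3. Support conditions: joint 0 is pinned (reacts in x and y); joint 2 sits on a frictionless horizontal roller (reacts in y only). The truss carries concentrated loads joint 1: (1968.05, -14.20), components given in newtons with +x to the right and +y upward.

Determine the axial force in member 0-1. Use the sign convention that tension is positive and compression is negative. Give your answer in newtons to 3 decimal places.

1248.910

N=4 nodes, M=5 members, R=3 reactions → 2N=8, M+R=8
member 0 (0-1): L=3.5579, (cx,cy)=(0.6760,0.7369)
member 1 (0-2): L=5.5580, (cx,cy)=(1.0000,0.0000)
member 2 (1-2): L=4.1008, (cx,cy)=(0.7689,-0.6394)
member 3 (1-3): L=5.5951, (cx,cy)=(1.0000,0.0068)
member 4 (2-3): L=3.6110, (cx,cy)=(0.6763,0.7366)
solve A·x = −loads:
  F[0-1] = +1248.9100 N (tension)
  F[0-2] = +1123.8447 N (tension)
  F[1-2] = -1461.6637 N (compression)
  F[1-3] = -0.0000 N (compression)
  F[2-3] = +0.0000 N (tension)
  Rx@0 = -1968.0500 N
  Ry@0 = -920.3768 N
  Ry@2 = +934.5768 N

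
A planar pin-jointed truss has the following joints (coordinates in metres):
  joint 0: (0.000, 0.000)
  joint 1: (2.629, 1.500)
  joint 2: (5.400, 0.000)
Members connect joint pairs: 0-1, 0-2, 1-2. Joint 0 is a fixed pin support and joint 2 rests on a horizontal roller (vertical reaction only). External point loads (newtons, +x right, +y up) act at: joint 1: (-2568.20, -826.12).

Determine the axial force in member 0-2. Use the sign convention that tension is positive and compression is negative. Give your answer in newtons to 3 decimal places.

-574.873

N=3 nodes, M=3 members, R=3 reactions → 2N=6, M+R=6
member 0 (0-1): L=3.0268, (cx,cy)=(0.8686,0.4956)
member 1 (0-2): L=5.4000, (cx,cy)=(1.0000,0.0000)
member 2 (1-2): L=3.1509, (cx,cy)=(0.8794,-0.4760)
solve A·x = −loads:
  F[0-1] = -2294.9570 N (compression)
  F[0-2] = -574.8732 N (compression)
  F[1-2] = +653.6964 N (tension)
  Rx@0 = +2568.2000 N
  Ry@0 = +1137.3108 N
  Ry@2 = -311.1908 N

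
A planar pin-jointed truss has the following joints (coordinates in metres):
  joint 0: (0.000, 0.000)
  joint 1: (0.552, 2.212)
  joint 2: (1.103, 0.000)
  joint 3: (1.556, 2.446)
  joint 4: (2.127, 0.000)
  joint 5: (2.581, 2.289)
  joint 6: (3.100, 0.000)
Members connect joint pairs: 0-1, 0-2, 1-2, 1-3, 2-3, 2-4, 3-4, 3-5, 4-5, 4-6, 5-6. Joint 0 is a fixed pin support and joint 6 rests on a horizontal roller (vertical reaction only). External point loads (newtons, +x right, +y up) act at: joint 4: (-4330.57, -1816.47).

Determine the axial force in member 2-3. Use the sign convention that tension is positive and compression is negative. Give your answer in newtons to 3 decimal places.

N=7 nodes, M=11 members, R=3 reactions → 2N=14, M+R=14
member 0 (0-1): L=2.2798, (cx,cy)=(0.2421,0.9702)
member 1 (0-2): L=1.1030, (cx,cy)=(1.0000,0.0000)
member 2 (1-2): L=2.2796, (cx,cy)=(0.2417,-0.9703)
member 3 (1-3): L=1.0309, (cx,cy)=(0.9739,0.2270)
member 4 (2-3): L=2.4876, (cx,cy)=(0.1821,0.9833)
member 5 (2-4): L=1.0240, (cx,cy)=(1.0000,0.0000)
member 6 (3-4): L=2.5118, (cx,cy)=(0.2273,-0.9738)
member 7 (3-5): L=1.0370, (cx,cy)=(0.9885,-0.1514)
member 8 (4-5): L=2.3336, (cx,cy)=(0.1946,0.9809)
member 9 (4-6): L=0.9730, (cx,cy)=(1.0000,0.0000)
member 10 (5-6): L=2.3471, (cx,cy)=(0.2211,-0.9752)
solve A·x = −loads:
  F[0-1] = -587.6215 N (compression)
  F[0-2] = -4188.2934 N (compression)
  F[1-2] = +523.0212 N (tension)
  F[1-3] = -275.8972 N (compression)
  F[2-3] = -516.1431 N (compression)
  F[2-4] = -3967.8826 N (compression)
  F[3-4] = +666.3387 N (tension)
  F[3-5] = -520.1630 N (compression)
  F[4-5] = +1190.3215 N (tension)
  F[4-6] = +282.5892 N (tension)
  F[5-6] = -1277.9680 N (compression)
  Rx@0 = +4330.5700 N
  Ry@0 = +570.1372 N
  Ry@6 = +1246.3328 N

-516.143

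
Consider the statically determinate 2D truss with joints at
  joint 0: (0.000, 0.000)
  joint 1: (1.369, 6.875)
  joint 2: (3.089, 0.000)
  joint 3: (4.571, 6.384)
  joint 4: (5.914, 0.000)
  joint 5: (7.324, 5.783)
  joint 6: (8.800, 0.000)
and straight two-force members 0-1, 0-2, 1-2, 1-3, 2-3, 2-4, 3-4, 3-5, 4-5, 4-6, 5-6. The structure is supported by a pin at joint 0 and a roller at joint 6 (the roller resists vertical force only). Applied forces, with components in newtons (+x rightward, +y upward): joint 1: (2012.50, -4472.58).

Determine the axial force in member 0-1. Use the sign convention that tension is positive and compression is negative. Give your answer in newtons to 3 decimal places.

N=7 nodes, M=11 members, R=3 reactions → 2N=14, M+R=14
member 0 (0-1): L=7.0100, (cx,cy)=(0.1953,0.9807)
member 1 (0-2): L=3.0890, (cx,cy)=(1.0000,0.0000)
member 2 (1-2): L=7.0869, (cx,cy)=(0.2427,-0.9701)
member 3 (1-3): L=3.2394, (cx,cy)=(0.9884,-0.1516)
member 4 (2-3): L=6.5538, (cx,cy)=(0.2261,0.9741)
member 5 (2-4): L=2.8250, (cx,cy)=(1.0000,0.0000)
member 6 (3-4): L=6.5237, (cx,cy)=(0.2059,-0.9786)
member 7 (3-5): L=2.8178, (cx,cy)=(0.9770,-0.2133)
member 8 (4-5): L=5.9524, (cx,cy)=(0.2369,0.9715)
member 9 (4-6): L=2.8860, (cx,cy)=(1.0000,0.0000)
member 10 (5-6): L=5.9684, (cx,cy)=(0.2473,-0.9689)
solve A·x = −loads:
  F[0-1] = -2247.8049 N (compression)
  F[0-2] = +2451.4807 N (tension)
  F[1-2] = -2028.2706 N (compression)
  F[1-3] = -1982.1165 N (compression)
  F[2-3] = +2019.9497 N (tension)
  F[2-4] = +1502.4455 N (tension)
  F[3-4] = -2077.9570 N (compression)
  F[3-5] = -1099.9799 N (compression)
  F[4-5] = +2093.0175 N (tension)
  F[4-6] = +578.8781 N (tension)
  F[5-6] = -2340.7651 N (compression)
  Rx@0 = -2012.5000 N
  Ry@0 = +2204.5232 N
  Ry@6 = +2268.0568 N

-2247.805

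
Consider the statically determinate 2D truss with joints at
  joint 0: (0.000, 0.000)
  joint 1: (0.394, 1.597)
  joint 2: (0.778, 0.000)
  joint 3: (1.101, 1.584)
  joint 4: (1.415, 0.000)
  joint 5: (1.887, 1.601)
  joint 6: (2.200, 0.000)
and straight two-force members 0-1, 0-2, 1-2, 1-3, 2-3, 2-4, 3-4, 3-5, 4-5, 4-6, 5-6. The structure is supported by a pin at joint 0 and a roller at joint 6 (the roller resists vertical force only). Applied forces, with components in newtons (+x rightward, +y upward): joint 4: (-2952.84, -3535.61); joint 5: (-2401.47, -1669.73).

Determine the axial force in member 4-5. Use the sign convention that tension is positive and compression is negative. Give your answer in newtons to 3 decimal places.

366.280

N=7 nodes, M=11 members, R=3 reactions → 2N=14, M+R=14
member 0 (0-1): L=1.6449, (cx,cy)=(0.2395,0.9709)
member 1 (0-2): L=0.7780, (cx,cy)=(1.0000,0.0000)
member 2 (1-2): L=1.6425, (cx,cy)=(0.2338,-0.9723)
member 3 (1-3): L=0.7071, (cx,cy)=(0.9998,-0.0184)
member 4 (2-3): L=1.6166, (cx,cy)=(0.1998,0.9798)
member 5 (2-4): L=0.6370, (cx,cy)=(1.0000,0.0000)
member 6 (3-4): L=1.6148, (cx,cy)=(0.1944,-0.9809)
member 7 (3-5): L=0.7862, (cx,cy)=(0.9998,0.0216)
member 8 (4-5): L=1.6691, (cx,cy)=(0.2828,0.9592)
member 9 (4-6): L=0.7850, (cx,cy)=(1.0000,0.0000)
member 10 (5-6): L=1.6313, (cx,cy)=(0.1919,-0.9814)
solve A·x = −loads:
  F[0-1] = -3344.0926 N (compression)
  F[0-2] = -4553.2978 N (compression)
  F[1-2] = +3369.3265 N (tension)
  F[1-3] = -1588.9868 N (compression)
  F[2-3] = -3343.3699 N (compression)
  F[2-4] = -3097.5782 N (compression)
  F[3-4] = +3246.2419 N (tension)
  F[3-5] = -2888.6344 N (compression)
  F[4-5] = +366.2801 N (tension)
  F[4-6] = +382.9114 N (tension)
  F[5-6] = -1995.6770 N (compression)
  Rx@0 = +5354.3100 N
  Ry@0 = +3246.7422 N
  Ry@6 = +1958.5978 N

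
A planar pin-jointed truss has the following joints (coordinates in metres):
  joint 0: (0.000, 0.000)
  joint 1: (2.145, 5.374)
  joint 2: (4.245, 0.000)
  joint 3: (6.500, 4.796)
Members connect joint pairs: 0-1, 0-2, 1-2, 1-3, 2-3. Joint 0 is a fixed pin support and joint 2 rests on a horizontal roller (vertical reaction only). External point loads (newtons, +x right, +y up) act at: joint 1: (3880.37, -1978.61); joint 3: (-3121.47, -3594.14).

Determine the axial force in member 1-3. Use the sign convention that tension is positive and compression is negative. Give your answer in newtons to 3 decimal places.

-1359.294

N=4 nodes, M=5 members, R=3 reactions → 2N=8, M+R=8
member 0 (0-1): L=5.7863, (cx,cy)=(0.3707,0.9288)
member 1 (0-2): L=4.2450, (cx,cy)=(1.0000,0.0000)
member 2 (1-2): L=5.7697, (cx,cy)=(0.3640,-0.9314)
member 3 (1-3): L=4.3932, (cx,cy)=(0.9913,-0.1316)
member 4 (2-3): L=5.2997, (cx,cy)=(0.4255,0.9050)
solve A·x = −loads:
  F[0-1] = +2493.8815 N (tension)
  F[0-2] = -165.5949 N (compression)
  F[1-2] = -4419.0623 N (compression)
  F[1-3] = -1359.2938 N (compression)
  F[2-3] = -4169.2225 N (compression)
  Rx@0 = -758.9000 N
  Ry@0 = -2316.1939 N
  Ry@2 = +7888.9439 N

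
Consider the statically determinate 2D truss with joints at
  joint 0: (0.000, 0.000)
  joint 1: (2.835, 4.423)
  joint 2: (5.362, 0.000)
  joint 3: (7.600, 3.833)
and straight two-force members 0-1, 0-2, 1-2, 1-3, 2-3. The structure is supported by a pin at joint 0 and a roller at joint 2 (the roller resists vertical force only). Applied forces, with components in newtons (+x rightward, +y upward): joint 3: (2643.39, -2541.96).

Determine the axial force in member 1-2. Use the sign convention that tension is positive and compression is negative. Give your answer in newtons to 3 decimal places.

-3947.116

N=4 nodes, M=5 members, R=3 reactions → 2N=8, M+R=8
member 0 (0-1): L=5.2536, (cx,cy)=(0.5396,0.8419)
member 1 (0-2): L=5.3620, (cx,cy)=(1.0000,0.0000)
member 2 (1-2): L=5.0940, (cx,cy)=(0.4961,-0.8683)
member 3 (1-3): L=4.8014, (cx,cy)=(0.9924,-0.1229)
member 4 (2-3): L=4.4385, (cx,cy)=(0.5042,0.8636)
solve A·x = −loads:
  F[0-1] = +3504.6648 N (tension)
  F[0-2] = +752.1624 N (tension)
  F[1-2] = -3947.1165 N (compression)
  F[1-3] = +3878.6905 N (tension)
  F[2-3] = -2391.6199 N (compression)
  Rx@0 = -2643.3900 N
  Ry@0 = -2950.5819 N
  Ry@2 = +5492.5419 N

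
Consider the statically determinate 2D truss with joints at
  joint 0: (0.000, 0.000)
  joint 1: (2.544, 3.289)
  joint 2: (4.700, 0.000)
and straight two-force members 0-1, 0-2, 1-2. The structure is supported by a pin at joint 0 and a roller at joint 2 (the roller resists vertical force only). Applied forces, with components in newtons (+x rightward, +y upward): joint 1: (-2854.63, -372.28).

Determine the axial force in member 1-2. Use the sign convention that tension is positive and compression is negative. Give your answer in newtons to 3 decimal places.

2147.634

N=3 nodes, M=3 members, R=3 reactions → 2N=6, M+R=6
member 0 (0-1): L=4.1581, (cx,cy)=(0.6118,0.7910)
member 1 (0-2): L=4.7000, (cx,cy)=(1.0000,0.0000)
member 2 (1-2): L=3.9327, (cx,cy)=(0.5482,-0.8363)
solve A·x = −loads:
  F[0-1] = -2741.3699 N (compression)
  F[0-2] = -1177.3944 N (compression)
  F[1-2] = +2147.6337 N (tension)
  Rx@0 = +2854.6300 N
  Ry@0 = +2168.4072 N
  Ry@2 = -1796.1272 N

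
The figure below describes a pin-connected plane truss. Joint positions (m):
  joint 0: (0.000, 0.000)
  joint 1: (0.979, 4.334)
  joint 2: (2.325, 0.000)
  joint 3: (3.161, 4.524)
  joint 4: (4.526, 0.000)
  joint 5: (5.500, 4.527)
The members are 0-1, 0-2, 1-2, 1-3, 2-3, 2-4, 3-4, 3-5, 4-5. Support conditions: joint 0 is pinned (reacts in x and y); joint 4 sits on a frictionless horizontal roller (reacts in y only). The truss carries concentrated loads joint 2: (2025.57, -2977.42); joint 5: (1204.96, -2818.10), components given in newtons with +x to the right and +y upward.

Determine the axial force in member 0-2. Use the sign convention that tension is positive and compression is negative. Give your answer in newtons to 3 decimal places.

3148.361

N=6 nodes, M=9 members, R=3 reactions → 2N=12, M+R=12
member 0 (0-1): L=4.4432, (cx,cy)=(0.2203,0.9754)
member 1 (0-2): L=2.3250, (cx,cy)=(1.0000,0.0000)
member 2 (1-2): L=4.5382, (cx,cy)=(0.2966,-0.9550)
member 3 (1-3): L=2.1903, (cx,cy)=(0.9962,0.0867)
member 4 (2-3): L=4.6006, (cx,cy)=(0.1817,0.9834)
member 5 (2-4): L=2.2010, (cx,cy)=(1.0000,0.0000)
member 6 (3-4): L=4.7254, (cx,cy)=(0.2889,-0.9574)
member 7 (3-5): L=2.3390, (cx,cy)=(1.0000,0.0013)
member 8 (4-5): L=4.6306, (cx,cy)=(0.2103,0.9776)
solve A·x = −loads:
  F[0-1] = +372.9260 N (tension)
  F[0-2] = +3148.3607 N (tension)
  F[1-2] = -363.5757 N (compression)
  F[1-3] = +190.7224 N (tension)
  F[2-3] = +3380.9248 N (tension)
  F[2-4] = +400.5897 N (tension)
  F[3-4] = -3487.5277 N (compression)
  F[3-5] = +1811.7856 N (tension)
  F[4-5] = -2884.9655 N (compression)
  Rx@0 = -3230.5300 N
  Ry@0 = -363.7609 N
  Ry@4 = +6159.2809 N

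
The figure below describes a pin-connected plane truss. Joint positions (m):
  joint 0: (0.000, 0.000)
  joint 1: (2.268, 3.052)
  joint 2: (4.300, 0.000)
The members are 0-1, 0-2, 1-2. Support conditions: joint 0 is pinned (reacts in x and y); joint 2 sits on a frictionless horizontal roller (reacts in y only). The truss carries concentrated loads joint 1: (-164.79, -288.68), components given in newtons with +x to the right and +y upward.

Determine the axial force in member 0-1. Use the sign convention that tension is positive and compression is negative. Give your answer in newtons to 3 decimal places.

N=3 nodes, M=3 members, R=3 reactions → 2N=6, M+R=6
member 0 (0-1): L=3.8024, (cx,cy)=(0.5965,0.8026)
member 1 (0-2): L=4.3000, (cx,cy)=(1.0000,0.0000)
member 2 (1-2): L=3.6666, (cx,cy)=(0.5542,-0.8324)
solve A·x = −loads:
  F[0-1] = -315.6828 N (compression)
  F[0-2] = +23.5021 N (tension)
  F[1-2] = -42.4074 N (compression)
  Rx@0 = +164.7900 N
  Ry@0 = +253.3807 N
  Ry@2 = +35.2993 N

-315.683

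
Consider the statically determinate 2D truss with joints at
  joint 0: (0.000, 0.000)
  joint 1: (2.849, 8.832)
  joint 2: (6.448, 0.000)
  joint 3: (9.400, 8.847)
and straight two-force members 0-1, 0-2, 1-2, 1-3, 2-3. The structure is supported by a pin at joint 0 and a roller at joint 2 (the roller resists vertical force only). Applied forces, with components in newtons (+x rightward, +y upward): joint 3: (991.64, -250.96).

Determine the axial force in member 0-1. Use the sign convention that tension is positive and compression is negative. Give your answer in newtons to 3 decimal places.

1550.343

N=4 nodes, M=5 members, R=3 reactions → 2N=8, M+R=8
member 0 (0-1): L=9.2801, (cx,cy)=(0.3070,0.9517)
member 1 (0-2): L=6.4480, (cx,cy)=(1.0000,0.0000)
member 2 (1-2): L=9.5371, (cx,cy)=(0.3774,-0.9261)
member 3 (1-3): L=6.5510, (cx,cy)=(1.0000,0.0023)
member 4 (2-3): L=9.3265, (cx,cy)=(0.3165,0.9486)
solve A·x = −loads:
  F[0-1] = +1550.3432 N (tension)
  F[0-2] = +515.6852 N (tension)
  F[1-2] = -1590.6164 N (compression)
  F[1-3] = +1076.2035 N (tension)
  F[2-3] = -267.1598 N (compression)
  Rx@0 = -991.6400 N
  Ry@0 = -1475.4766 N
  Ry@2 = +1726.4366 N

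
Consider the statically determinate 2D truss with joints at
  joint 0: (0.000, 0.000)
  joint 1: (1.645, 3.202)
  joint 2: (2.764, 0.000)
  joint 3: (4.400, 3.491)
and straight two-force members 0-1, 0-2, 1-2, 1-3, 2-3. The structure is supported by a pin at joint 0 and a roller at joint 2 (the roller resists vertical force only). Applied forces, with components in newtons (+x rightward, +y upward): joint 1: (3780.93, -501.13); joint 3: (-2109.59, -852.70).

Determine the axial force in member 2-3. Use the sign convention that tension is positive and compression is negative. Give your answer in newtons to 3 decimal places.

N=4 nodes, M=5 members, R=3 reactions → 2N=8, M+R=8
member 0 (0-1): L=3.5998, (cx,cy)=(0.4570,0.8895)
member 1 (0-2): L=2.7640, (cx,cy)=(1.0000,0.0000)
member 2 (1-2): L=3.3919, (cx,cy)=(0.3299,-0.9440)
member 3 (1-3): L=2.7701, (cx,cy)=(0.9945,0.1043)
member 4 (2-3): L=3.8553, (cx,cy)=(0.4243,0.9055)
solve A·x = −loads:
  F[0-1] = +2268.1030 N (tension)
  F[0-2] = +634.8961 N (tension)
  F[1-2] = -2867.7787 N (compression)
  F[1-3] = -1808.2625 N (compression)
  F[2-3] = -733.3501 N (compression)
  Rx@0 = -1671.3400 N
  Ry@0 = -2017.4428 N
  Ry@2 = +3371.2728 N

-733.350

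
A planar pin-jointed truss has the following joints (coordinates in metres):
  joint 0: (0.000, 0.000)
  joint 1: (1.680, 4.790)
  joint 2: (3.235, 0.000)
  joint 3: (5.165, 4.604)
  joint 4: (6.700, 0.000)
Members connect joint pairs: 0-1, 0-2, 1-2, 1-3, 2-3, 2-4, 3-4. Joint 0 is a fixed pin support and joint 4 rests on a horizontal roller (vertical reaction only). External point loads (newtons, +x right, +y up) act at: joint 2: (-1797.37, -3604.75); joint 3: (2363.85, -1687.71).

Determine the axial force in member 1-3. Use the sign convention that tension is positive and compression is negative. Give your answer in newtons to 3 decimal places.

N=5 nodes, M=7 members, R=3 reactions → 2N=10, M+R=10
member 0 (0-1): L=5.0761, (cx,cy)=(0.3310,0.9436)
member 1 (0-2): L=3.2350, (cx,cy)=(1.0000,0.0000)
member 2 (1-2): L=5.0361, (cx,cy)=(0.3088,-0.9511)
member 3 (1-3): L=3.4900, (cx,cy)=(0.9986,-0.0533)
member 4 (2-3): L=4.9922, (cx,cy)=(0.3866,0.9222)
member 5 (2-4): L=3.4650, (cx,cy)=(1.0000,0.0000)
member 6 (3-4): L=4.8531, (cx,cy)=(0.3163,-0.9487)
solve A·x = −loads:
  F[0-1] = -663.9760 N (compression)
  F[0-2] = +786.2326 N (tension)
  F[1-2] = +682.9086 N (tension)
  F[1-3] = -431.2283 N (compression)
  F[2-3] = +3204.3662 N (tension)
  F[2-4] = +1555.6390 N (tension)
  F[3-4] = -4918.4010 N (compression)
  Rx@0 = -566.4800 N
  Ry@0 = +626.5564 N
  Ry@4 = +4665.9036 N

-431.228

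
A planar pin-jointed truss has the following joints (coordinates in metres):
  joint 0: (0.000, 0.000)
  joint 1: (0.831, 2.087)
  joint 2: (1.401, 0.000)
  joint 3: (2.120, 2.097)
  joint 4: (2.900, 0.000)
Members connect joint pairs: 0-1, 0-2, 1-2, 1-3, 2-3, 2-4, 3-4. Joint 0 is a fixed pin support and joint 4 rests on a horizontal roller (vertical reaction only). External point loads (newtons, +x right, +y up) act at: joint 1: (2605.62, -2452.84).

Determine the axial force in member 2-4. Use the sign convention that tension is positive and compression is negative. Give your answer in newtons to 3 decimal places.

N=5 nodes, M=7 members, R=3 reactions → 2N=10, M+R=10
member 0 (0-1): L=2.2464, (cx,cy)=(0.3699,0.9291)
member 1 (0-2): L=1.4010, (cx,cy)=(1.0000,0.0000)
member 2 (1-2): L=2.1634, (cx,cy)=(0.2635,-0.9647)
member 3 (1-3): L=1.2890, (cx,cy)=(1.0000,0.0078)
member 4 (2-3): L=2.2168, (cx,cy)=(0.3243,0.9459)
member 5 (2-4): L=1.4990, (cx,cy)=(1.0000,0.0000)
member 6 (3-4): L=2.2374, (cx,cy)=(0.3486,-0.9373)
solve A·x = −loads:
  F[0-1] = +134.7314 N (tension)
  F[0-2] = +2555.7785 N (tension)
  F[1-2] = -2687.2965 N (compression)
  F[1-3] = -1847.8138 N (compression)
  F[2-3] = +2740.4939 N (tension)
  F[2-4] = +958.9177 N (tension)
  F[3-4] = -2750.5775 N (compression)
  Rx@0 = -2605.6200 N
  Ry@0 = -125.1734 N
  Ry@4 = +2578.0134 N

958.918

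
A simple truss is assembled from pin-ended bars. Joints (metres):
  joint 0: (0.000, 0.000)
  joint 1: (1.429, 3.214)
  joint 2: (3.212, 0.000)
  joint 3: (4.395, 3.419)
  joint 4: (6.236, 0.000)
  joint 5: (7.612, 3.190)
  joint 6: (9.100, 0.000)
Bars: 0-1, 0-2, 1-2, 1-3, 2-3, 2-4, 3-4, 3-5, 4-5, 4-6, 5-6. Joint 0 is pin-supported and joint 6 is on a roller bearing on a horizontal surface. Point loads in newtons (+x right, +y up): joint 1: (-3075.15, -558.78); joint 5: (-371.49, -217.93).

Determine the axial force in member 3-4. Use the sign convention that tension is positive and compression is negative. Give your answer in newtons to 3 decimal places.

N=7 nodes, M=11 members, R=3 reactions → 2N=14, M+R=14
member 0 (0-1): L=3.5174, (cx,cy)=(0.4063,0.9138)
member 1 (0-2): L=3.2120, (cx,cy)=(1.0000,0.0000)
member 2 (1-2): L=3.6754, (cx,cy)=(0.4851,-0.8745)
member 3 (1-3): L=2.9731, (cx,cy)=(0.9976,0.0690)
member 4 (2-3): L=3.6179, (cx,cy)=(0.3270,0.9450)
member 5 (2-4): L=3.0240, (cx,cy)=(1.0000,0.0000)
member 6 (3-4): L=3.8831, (cx,cy)=(0.4741,-0.8805)
member 7 (3-5): L=3.2251, (cx,cy)=(0.9975,-0.0710)
member 8 (4-5): L=3.4741, (cx,cy)=(0.3961,0.9182)
member 9 (4-6): L=2.8640, (cx,cy)=(1.0000,0.0000)
member 10 (5-6): L=3.5200, (cx,cy)=(0.4227,-0.9063)
solve A·x = −loads:
  F[0-1] = -1885.6261 N (compression)
  F[0-2] = -2680.5660 N (compression)
  F[1-2] = +1457.9722 N (tension)
  F[1-3] = +1605.6183 N (tension)
  F[2-3] = -1349.0882 N (compression)
  F[2-4] = -1532.1524 N (compression)
  F[3-4] = +1277.3904 N (tension)
  F[3-5] = +556.4564 N (tension)
  F[4-5] = -1224.8764 N (compression)
  F[4-6] = -441.4025 N (compression)
  F[5-6] = +1044.1714 N (tension)
  Rx@0 = +3446.6400 N
  Ry@0 = +1722.9963 N
  Ry@6 = -946.2863 N

1277.390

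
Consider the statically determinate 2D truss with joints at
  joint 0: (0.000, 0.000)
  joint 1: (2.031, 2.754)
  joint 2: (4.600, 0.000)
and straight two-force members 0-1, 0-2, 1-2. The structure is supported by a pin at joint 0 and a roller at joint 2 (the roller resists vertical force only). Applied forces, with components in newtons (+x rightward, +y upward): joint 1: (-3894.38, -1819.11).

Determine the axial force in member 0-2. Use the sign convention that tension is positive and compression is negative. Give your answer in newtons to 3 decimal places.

N=3 nodes, M=3 members, R=3 reactions → 2N=6, M+R=6
member 0 (0-1): L=3.4219, (cx,cy)=(0.5935,0.8048)
member 1 (0-2): L=4.6000, (cx,cy)=(1.0000,0.0000)
member 2 (1-2): L=3.7662, (cx,cy)=(0.6821,-0.7312)
solve A·x = −loads:
  F[0-1] = -4159.3267 N (compression)
  F[0-2] = -1425.7034 N (compression)
  F[1-2] = +2090.1077 N (tension)
  Rx@0 = +3894.3800 N
  Ry@0 = +3347.4818 N
  Ry@2 = -1528.3718 N

-1425.703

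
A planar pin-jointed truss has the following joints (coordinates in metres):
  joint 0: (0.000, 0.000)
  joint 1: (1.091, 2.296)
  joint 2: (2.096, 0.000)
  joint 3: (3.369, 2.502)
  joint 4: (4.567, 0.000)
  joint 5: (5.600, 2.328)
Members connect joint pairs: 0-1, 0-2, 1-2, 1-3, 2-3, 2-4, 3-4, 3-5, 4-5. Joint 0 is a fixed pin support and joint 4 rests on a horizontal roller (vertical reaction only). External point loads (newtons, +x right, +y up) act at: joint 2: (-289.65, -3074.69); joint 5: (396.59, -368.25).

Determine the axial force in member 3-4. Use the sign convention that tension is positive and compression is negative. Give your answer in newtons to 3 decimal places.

N=6 nodes, M=9 members, R=3 reactions → 2N=12, M+R=12
member 0 (0-1): L=2.5420, (cx,cy)=(0.4292,0.9032)
member 1 (0-2): L=2.0960, (cx,cy)=(1.0000,0.0000)
member 2 (1-2): L=2.5063, (cx,cy)=(0.4010,-0.9161)
member 3 (1-3): L=2.2873, (cx,cy)=(0.9959,0.0901)
member 4 (2-3): L=2.8072, (cx,cy)=(0.4535,0.8913)
member 5 (2-4): L=2.4710, (cx,cy)=(1.0000,0.0000)
member 6 (3-4): L=2.7740, (cx,cy)=(0.4319,-0.9019)
member 7 (3-5): L=2.2378, (cx,cy)=(0.9970,-0.0778)
member 8 (4-5): L=2.5469, (cx,cy)=(0.4056,0.9141)
solve A·x = −loads:
  F[0-1] = -1525.7966 N (compression)
  F[0-2] = +761.7893 N (tension)
  F[1-2] = +1384.9036 N (tension)
  F[1-3] = -1215.1147 N (compression)
  F[2-3] = +2026.3231 N (tension)
  F[2-4] = +687.8856 N (tension)
  F[3-4] = -1927.8239 N (compression)
  F[3-5] = +542.9051 N (tension)
  F[4-5] = -356.6921 N (compression)
  Rx@0 = -106.9400 N
  Ry@0 = +1378.1246 N
  Ry@4 = +2064.8154 N

-1927.824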